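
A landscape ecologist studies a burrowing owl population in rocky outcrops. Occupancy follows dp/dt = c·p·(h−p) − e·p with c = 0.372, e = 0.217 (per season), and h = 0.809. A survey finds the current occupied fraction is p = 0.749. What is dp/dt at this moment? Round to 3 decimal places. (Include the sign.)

Colonization term: c·p·(h−p) = 0.372×0.749×0.0600 = 0.01672.
Extinction term: e·p = 0.16253.
dp/dt = 0.01672 − 0.16253 = -0.14582.

-0.146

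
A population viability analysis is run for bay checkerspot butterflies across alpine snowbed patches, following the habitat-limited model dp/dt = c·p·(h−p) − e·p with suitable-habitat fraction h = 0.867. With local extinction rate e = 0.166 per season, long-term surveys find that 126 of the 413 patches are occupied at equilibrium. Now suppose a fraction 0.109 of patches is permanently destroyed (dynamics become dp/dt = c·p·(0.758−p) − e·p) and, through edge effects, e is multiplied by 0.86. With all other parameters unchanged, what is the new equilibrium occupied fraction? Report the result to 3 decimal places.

0.275

Observed p* = 126/413 = 0.30508.
Balance c(h−p*) = e gives c = e/(0.867 − 0.30508) = 0.166/0.56192 = 0.29542.
New p* = 0.758 − e/c = 0.758 − 0.14276/0.29542 = 0.27476.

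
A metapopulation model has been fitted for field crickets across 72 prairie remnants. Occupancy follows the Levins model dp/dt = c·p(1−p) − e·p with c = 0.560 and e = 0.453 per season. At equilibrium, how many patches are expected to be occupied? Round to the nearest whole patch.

14

p* = 1 − e/c = 1 − 0.453/0.560 = 0.1911.
Expected occupied patches = N × p* = 72 × 0.1911 = 13.76 ≈ 14.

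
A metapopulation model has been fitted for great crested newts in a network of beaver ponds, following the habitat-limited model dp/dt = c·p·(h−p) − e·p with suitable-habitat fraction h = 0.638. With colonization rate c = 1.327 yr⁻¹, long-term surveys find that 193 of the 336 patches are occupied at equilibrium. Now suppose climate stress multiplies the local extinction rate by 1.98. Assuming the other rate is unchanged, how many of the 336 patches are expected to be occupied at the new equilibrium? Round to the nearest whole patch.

Observed p* = 193/336 = 0.57440.
Balance c(h−p*) = e gives e = 1.327×(0.638 − 0.57440) = 0.08440.
New p* = 0.638 − e/c = 0.638 − 0.16711/1.32700 = 0.51207.
Expected occupied = 336 × 0.51207 = 172.06 ≈ 172.

172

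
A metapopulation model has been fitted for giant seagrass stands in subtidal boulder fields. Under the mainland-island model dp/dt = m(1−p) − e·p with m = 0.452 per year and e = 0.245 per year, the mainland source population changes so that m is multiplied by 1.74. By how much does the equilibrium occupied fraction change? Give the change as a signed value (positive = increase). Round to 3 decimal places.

Before: p* = 0.452/(0.452+0.245) = 0.6485.
After: m = 0.78648, e = 0.245; p* = 0.78648/1.0315 = 0.7625.
Δp* = 0.7625 − 0.6485 = +0.1140.

0.114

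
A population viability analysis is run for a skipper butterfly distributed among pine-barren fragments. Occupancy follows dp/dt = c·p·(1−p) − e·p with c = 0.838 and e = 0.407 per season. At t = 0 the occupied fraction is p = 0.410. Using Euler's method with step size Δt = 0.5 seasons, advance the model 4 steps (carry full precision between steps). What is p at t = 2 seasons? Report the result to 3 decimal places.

Update rule: p ← p + [c·p·(1−p) − e·p]·Δt with Δt = 0.5.
step 1: Δp = +0.01792, p = 0.42792
step 2: Δp = +0.01549, p = 0.44341
step 3: Δp = +0.01317, p = 0.45659
step 4: Δp = +0.01104, p = 0.46763

0.468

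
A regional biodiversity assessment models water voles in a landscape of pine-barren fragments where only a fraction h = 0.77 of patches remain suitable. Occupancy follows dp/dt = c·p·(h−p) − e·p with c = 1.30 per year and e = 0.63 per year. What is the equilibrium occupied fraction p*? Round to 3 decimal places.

0.285

Setting dp/dt = 0 and dividing by p* gives c·(h−p*) = e.
So p* = h − e/c = 0.77 − 0.63/1.30 = 0.77 − 0.4846 = 0.2854.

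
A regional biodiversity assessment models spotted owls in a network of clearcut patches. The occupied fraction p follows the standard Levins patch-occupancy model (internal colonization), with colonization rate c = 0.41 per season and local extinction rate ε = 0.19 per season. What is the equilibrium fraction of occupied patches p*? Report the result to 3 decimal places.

0.537

Setting dp/dt = 0 and dividing through by p* gives c·(1−p*) = ε.
So p* = 1 − ε/c = 1 − 0.19/0.41 = 1 − 0.4634 = 0.5366.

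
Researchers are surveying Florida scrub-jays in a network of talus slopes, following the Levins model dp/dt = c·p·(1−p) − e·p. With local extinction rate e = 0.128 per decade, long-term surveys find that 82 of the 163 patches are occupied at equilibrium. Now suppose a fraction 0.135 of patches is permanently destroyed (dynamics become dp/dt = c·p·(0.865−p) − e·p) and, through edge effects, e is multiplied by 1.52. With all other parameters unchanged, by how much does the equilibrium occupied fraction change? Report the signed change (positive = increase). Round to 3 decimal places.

-0.393

Observed p* = 82/163 = 0.50307.
Balance c(1−p*) = e gives c = e/(1 − 0.50307) = 0.128/0.49693 = 0.25758.
New p* = 0.865 − e/c = 0.865 − 0.19456/0.25758 = 0.10966.
Δp* = 0.10966 − 0.50307 = -0.39341.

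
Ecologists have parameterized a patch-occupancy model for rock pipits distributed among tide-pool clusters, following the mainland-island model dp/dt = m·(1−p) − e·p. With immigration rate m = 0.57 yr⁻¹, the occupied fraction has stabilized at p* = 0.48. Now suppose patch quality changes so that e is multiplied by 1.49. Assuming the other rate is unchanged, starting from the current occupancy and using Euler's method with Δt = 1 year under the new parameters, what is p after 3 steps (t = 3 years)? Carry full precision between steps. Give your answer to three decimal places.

Balance m(1−p*) = e·p* gives e = m(1−p*)/p* = 0.57×0.52000/0.48000 = 0.61750.
Starting from p₀ = 0.48000; update p ← p + (dp/dt)·Δt with the new parameters.
  1  |  dp/dt·Δt = -0.145236  |  p_1 = 0.334764
  2  |  dp/dt·Δt = +0.071177  |  p_2 = 0.405941
  3  |  dp/dt·Δt = -0.034882  |  p_3 = 0.371059

0.371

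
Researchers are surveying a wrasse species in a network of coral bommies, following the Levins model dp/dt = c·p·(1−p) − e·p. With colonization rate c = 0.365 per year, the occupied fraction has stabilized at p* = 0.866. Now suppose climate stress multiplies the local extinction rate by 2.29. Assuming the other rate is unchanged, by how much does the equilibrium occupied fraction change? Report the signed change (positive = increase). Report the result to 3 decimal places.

Balance c(1−p*) = e gives e = 0.365×(1 − 0.86600) = 0.04891.
New p* = 1 − e/c = 1 − 0.11200/0.36500 = 0.69315.
Δp* = 0.69315 − 0.86600 = -0.17285.

-0.173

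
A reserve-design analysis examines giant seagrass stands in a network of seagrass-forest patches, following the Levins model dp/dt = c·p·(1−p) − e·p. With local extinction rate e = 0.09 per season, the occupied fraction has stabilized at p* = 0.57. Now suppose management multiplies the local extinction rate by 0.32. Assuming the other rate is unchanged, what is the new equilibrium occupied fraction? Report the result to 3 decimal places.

Balance c(1−p*) = e gives c = e/(1 − 0.57000) = 0.09/0.43000 = 0.20930.
New p* = 1 − e/c = 1 − 0.02880/0.20930 = 0.86240.

0.862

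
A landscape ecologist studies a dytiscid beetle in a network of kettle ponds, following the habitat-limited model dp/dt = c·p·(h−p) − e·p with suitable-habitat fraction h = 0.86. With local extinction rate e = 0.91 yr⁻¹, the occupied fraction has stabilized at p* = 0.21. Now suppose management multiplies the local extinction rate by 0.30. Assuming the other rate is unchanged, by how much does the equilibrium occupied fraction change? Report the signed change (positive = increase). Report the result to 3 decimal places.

0.455

Balance c(h−p*) = e gives c = e/(0.86 − 0.21000) = 0.91/0.65000 = 1.40000.
New p* = 0.86 − e/c = 0.86 − 0.27300/1.40000 = 0.66500.
Δp* = 0.66500 − 0.21000 = +0.45500.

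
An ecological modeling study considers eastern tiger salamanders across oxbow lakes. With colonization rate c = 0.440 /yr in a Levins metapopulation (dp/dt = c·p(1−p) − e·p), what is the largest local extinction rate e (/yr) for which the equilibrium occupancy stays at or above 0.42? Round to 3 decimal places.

1 − e/c ≥ 0.42 ⇒ e ≤ c(1 − 0.42) = 0.440 × 0.5800.
e_max = 0.2552.

0.255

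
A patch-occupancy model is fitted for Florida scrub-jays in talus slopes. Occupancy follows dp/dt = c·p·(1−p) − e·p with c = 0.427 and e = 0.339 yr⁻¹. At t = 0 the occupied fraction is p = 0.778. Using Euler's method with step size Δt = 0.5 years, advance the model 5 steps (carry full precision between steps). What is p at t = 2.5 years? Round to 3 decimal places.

0.483

Update rule: p ← p + [c·p·(1−p) − e·p]·Δt with Δt = 0.5.
step 1: Δp = -0.09500, p = 0.68300
step 2: Δp = -0.06954, p = 0.61346
step 3: Δp = -0.05335, p = 0.56010
step 4: Δp = -0.04233, p = 0.51777
step 5: Δp = -0.03445, p = 0.48332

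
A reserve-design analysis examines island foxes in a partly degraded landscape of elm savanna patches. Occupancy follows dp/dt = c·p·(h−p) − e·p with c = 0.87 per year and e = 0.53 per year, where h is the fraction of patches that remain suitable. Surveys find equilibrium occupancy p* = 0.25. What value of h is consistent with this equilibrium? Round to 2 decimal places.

At equilibrium c(h−p*) = e, so h = p* + e/c.
h = 0.25 + 0.53/0.87 = 0.25 + 0.6092 = 0.8592.

0.86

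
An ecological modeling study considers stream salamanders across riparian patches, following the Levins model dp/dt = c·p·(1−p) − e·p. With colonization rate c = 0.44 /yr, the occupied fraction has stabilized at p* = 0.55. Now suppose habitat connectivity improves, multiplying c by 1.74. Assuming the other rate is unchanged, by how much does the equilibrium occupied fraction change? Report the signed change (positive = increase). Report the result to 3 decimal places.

0.191

Balance c(1−p*) = e gives e = 0.44×(1 − 0.55000) = 0.19800.
New p* = 1 − e/c = 1 − 0.19800/0.76560 = 0.74138.
Δp* = 0.74138 − 0.55000 = +0.19138.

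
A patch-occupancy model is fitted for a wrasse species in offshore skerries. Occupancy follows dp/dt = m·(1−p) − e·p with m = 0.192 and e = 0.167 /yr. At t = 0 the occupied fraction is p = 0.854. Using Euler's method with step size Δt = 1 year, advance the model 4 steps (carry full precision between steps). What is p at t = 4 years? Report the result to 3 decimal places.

Update rule: p ← p + [m·(1−p) − e·p]·Δt with Δt = 1.
t = 1: p = 0.85400 + (-0.11459) = 0.73941
t = 2: p = 0.73941 + (-0.07345) = 0.66596
t = 3: p = 0.66596 + (-0.04708) = 0.61888
t = 4: p = 0.61888 + (-0.03018) = 0.58870

0.589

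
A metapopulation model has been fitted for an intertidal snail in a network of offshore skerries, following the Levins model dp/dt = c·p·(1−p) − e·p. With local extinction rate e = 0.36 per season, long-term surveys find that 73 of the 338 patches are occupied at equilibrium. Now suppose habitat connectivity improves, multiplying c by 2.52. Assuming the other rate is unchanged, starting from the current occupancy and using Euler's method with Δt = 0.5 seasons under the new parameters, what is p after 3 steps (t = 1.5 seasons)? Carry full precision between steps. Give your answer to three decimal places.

0.410

Observed p* = 73/338 = 0.21598.
Balance c(1−p*) = e gives c = e/(1 − 0.21598) = 0.36/0.78402 = 0.45917.
Starting from p₀ = 0.21598; update p ← p + (dp/dt)·Δt with the new parameters.
t = 0.5: p = 0.21598 + (+0.05909) = 0.27507
t = 1: p = 0.27507 + (+0.06585) = 0.34092
t = 1.5: p = 0.34092 + (+0.06863) = 0.40955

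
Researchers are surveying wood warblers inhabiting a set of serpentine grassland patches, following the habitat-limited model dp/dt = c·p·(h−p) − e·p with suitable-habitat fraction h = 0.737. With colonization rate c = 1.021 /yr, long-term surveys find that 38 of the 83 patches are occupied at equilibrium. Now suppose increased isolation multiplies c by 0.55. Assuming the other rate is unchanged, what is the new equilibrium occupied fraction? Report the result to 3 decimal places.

Observed p* = 38/83 = 0.45783.
Balance c(h−p*) = e gives e = 1.021×(0.737 − 0.45783) = 0.28503.
New p* = 0.737 − e/c = 0.737 − 0.28503/0.56155 = 0.22942.

0.229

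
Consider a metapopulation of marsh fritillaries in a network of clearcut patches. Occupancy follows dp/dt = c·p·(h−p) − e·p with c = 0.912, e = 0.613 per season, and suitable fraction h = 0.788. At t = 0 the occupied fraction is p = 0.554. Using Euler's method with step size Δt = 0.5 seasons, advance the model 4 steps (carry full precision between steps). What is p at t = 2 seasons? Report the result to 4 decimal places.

Update rule: p ← p + [c·p·(h−p) − e·p]·Δt with Δt = 0.5.
p: 0.55400 → 0.44331  (Δp = -0.11069)
p: 0.44331 → 0.37712  (Δp = -0.06620)
p: 0.37712 → 0.33219  (Δp = -0.04493)
p: 0.33219 → 0.29942  (Δp = -0.03277)

0.2994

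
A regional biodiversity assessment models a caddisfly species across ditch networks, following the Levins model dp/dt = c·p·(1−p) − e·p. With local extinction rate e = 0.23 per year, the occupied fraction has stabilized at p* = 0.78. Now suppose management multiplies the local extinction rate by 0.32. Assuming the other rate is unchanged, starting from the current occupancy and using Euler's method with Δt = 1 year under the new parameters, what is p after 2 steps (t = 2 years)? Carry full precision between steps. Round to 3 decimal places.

0.928

Balance c(1−p*) = e gives c = e/(1 − 0.78000) = 0.23/0.22000 = 1.04545.
Starting from p₀ = 0.78000; update p ← p + (dp/dt)·Δt with the new parameters.
  1  |  dp/dt·Δt = +0.121992  |  p_1 = 0.901992
  2  |  dp/dt·Δt = +0.026034  |  p_2 = 0.928026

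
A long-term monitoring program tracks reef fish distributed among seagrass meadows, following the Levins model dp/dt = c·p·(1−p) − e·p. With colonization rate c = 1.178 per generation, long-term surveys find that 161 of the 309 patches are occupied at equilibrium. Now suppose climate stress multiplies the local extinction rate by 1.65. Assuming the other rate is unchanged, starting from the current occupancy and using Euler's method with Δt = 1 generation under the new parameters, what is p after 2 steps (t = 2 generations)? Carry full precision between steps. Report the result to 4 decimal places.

0.2832

Observed p* = 161/309 = 0.52104.
Balance c(1−p*) = e gives e = 1.178×(1 − 0.52104) = 0.56422.
Starting from p₀ = 0.52104; update p ← p + (dp/dt)·Δt with the new parameters.
p: 0.52104 → 0.32995  (Δp = -0.19109)
p: 0.32995 → 0.28321  (Δp = -0.04674)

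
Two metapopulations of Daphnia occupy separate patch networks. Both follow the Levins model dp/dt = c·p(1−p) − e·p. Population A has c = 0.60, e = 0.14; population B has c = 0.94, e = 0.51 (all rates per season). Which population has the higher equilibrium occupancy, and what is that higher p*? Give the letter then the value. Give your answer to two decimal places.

A: p*_A = 1 − 0.14/0.60 = 0.7667.
B: p*_B = 1 − 0.51/0.94 = 0.4574.
A is higher at 0.7667.

A, 0.77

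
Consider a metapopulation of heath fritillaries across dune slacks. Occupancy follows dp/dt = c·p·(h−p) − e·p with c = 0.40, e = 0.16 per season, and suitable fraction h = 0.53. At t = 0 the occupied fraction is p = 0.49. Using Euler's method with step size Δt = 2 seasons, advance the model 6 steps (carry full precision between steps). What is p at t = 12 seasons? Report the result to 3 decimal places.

Update rule: p ← p + [c·p·(h−p) − e·p]·Δt with Δt = 2.
step 1: Δp = -0.14112, p = 0.34888
step 2: Δp = -0.06109, p = 0.28779
step 3: Δp = -0.03633, p = 0.25146
step 4: Δp = -0.02443, p = 0.22703
step 5: Δp = -0.01762, p = 0.20940
step 6: Δp = -0.01330, p = 0.19610

0.196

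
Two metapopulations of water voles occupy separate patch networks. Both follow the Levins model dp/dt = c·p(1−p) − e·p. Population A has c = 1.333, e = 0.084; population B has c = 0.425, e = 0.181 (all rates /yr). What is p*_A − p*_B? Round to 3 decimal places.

0.363

A: p*_A = 1 − 0.084/1.333 = 0.9370.
B: p*_B = 1 − 0.181/0.425 = 0.5741.
p*_A − p*_B = 0.9370 − 0.5741 = 0.3629.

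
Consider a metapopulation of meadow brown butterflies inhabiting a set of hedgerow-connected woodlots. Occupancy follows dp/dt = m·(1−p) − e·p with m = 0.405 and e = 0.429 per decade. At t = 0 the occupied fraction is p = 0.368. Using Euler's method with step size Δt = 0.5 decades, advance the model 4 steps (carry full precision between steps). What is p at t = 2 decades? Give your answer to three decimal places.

0.472

Update rule: p ← p + [m·(1−p) − e·p]·Δt with Δt = 0.5.
p: 0.36800 → 0.41704  (Δp = +0.04904)
p: 0.41704 → 0.44564  (Δp = +0.02859)
p: 0.44564 → 0.46231  (Δp = +0.01667)
p: 0.46231 → 0.47202  (Δp = +0.00972)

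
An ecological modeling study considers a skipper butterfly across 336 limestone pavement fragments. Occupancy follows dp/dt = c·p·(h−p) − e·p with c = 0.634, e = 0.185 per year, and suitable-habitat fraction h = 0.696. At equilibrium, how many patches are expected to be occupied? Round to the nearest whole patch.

136

p* = h − e/c = 0.696 − 0.2918 = 0.4042.
Expected occupied patches = N × p* = 336 × 0.4042 = 135.81 ≈ 136.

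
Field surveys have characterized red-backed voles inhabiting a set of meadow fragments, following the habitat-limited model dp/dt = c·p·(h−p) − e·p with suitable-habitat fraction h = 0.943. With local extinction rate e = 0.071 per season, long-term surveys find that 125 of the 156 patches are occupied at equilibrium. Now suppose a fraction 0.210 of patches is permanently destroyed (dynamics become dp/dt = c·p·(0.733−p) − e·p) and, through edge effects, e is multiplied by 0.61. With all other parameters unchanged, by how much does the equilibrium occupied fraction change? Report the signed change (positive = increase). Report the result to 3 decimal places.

-0.155

Observed p* = 125/156 = 0.80128.
Balance c(h−p*) = e gives c = e/(0.943 − 0.80128) = 0.071/0.14172 = 0.50099.
New p* = 0.733 − e/c = 0.733 − 0.04331/0.50099 = 0.64655.
Δp* = 0.64655 − 0.80128 = -0.15473.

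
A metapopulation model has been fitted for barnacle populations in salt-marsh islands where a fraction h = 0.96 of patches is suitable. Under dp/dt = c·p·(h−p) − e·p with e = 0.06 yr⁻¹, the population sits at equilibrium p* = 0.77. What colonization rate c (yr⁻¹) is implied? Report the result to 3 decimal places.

0.316

At equilibrium c(h−p*) = e, so c = e/(h−p*).
c = 0.06/(0.96 − 0.77) = 0.06/0.1900 = 0.3158.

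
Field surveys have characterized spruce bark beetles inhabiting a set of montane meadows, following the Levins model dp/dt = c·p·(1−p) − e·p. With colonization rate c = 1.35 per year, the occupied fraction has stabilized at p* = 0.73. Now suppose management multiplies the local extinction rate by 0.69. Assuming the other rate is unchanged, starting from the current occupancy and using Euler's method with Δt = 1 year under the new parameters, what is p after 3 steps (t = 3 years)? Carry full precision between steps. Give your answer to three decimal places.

Balance c(1−p*) = e gives e = 1.35×(1 − 0.73000) = 0.36450.
Starting from p₀ = 0.73000; update p ← p + (dp/dt)·Δt with the new parameters.
  1  |  dp/dt·Δt = +0.082486  |  p_1 = 0.812486
  2  |  dp/dt·Δt = +0.001331  |  p_2 = 0.813818
  3  |  dp/dt·Δt = -0.000129  |  p_3 = 0.813688

0.814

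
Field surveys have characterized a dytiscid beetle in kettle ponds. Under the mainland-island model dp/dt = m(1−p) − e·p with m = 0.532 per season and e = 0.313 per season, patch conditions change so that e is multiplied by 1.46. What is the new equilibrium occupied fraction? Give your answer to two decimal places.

Before: p* = 0.532/(0.532+0.313) = 0.6296.
After: m = 0.532, e = 0.45698; p* = 0.532/0.9890 = 0.5379.

0.54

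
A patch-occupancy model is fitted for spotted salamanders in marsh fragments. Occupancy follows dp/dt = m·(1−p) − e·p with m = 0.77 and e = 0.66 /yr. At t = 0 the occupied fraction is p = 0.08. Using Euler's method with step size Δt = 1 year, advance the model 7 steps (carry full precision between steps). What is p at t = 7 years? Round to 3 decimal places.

Update rule: p ← p + [m·(1−p) − e·p]·Δt with Δt = 1.
p: 0.08000 → 0.73560  (Δp = +0.65560)
p: 0.73560 → 0.45369  (Δp = -0.28191)
p: 0.45369 → 0.57491  (Δp = +0.12122)
p: 0.57491 → 0.52279  (Δp = -0.05212)
p: 0.52279 → 0.54520  (Δp = +0.02241)
p: 0.54520 → 0.53556  (Δp = -0.00964)
p: 0.53556 → 0.53971  (Δp = +0.00414)

0.540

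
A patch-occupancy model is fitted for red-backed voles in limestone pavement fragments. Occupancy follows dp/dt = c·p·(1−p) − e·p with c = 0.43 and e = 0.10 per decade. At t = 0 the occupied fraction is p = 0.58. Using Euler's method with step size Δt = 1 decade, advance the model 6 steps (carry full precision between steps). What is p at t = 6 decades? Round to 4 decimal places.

Update rule: p ← p + [c·p·(1−p) − e·p]·Δt with Δt = 1.
  1  |  dp/dt·Δt = +0.046748  |  p_1 = 0.626748
  2  |  dp/dt·Δt = +0.037917  |  p_2 = 0.664665
  3  |  dp/dt·Δt = +0.029374  |  p_3 = 0.694039
  4  |  dp/dt·Δt = +0.021906  |  p_4 = 0.715945
  5  |  dp/dt·Δt = +0.015854  |  p_5 = 0.731799
  6  |  dp/dt·Δt = +0.011216  |  p_6 = 0.743015

0.7430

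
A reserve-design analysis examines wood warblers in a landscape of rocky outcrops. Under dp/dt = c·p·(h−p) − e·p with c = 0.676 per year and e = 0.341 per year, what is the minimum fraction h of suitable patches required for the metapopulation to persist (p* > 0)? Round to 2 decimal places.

0.50

p* = h − e/c is positive only when h > e/c.
h_min = e/c = 0.341/0.676 = 0.5044.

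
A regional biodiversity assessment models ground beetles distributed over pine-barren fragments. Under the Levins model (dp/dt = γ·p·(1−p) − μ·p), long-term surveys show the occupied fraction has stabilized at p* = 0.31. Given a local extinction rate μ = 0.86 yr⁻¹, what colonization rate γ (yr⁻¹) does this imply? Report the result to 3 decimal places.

1.246

At equilibrium γ(1−p*) = μ, so γ = μ/(1−p*).
γ = 0.86/(1 − 0.31) = 0.86/0.6900 = 1.2464.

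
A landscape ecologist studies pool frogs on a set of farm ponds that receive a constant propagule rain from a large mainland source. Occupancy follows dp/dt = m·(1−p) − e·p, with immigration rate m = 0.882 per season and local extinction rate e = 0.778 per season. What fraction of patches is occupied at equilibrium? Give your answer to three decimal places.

0.531

Setting dp/dt = 0: m − m·p* = e·p*, so m = (m+e)·p*.
p* = m/(m+e) = 0.882/(0.882+0.778) = 0.882/1.6600 = 0.5313.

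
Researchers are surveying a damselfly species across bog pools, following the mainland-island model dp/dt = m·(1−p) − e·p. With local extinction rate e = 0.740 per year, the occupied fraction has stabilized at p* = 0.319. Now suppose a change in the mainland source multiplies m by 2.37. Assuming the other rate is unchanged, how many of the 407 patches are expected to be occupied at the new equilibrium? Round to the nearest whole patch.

Balance m(1−p*) = e·p* gives m = e·p*/(1−p*) = 0.740×0.31900/0.68100 = 0.34664.
New p* = m/(m+e) = 0.82154/(0.82154+0.74000) = 0.52611.
Expected occupied = 407 × 0.52611 = 214.13 ≈ 214.

214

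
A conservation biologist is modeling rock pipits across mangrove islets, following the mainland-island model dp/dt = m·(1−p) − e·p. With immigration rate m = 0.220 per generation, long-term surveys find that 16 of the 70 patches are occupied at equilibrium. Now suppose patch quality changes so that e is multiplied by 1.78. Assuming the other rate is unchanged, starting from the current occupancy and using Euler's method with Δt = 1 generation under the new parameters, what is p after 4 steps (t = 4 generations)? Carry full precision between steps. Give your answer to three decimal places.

0.150

Observed p* = 16/70 = 0.22857.
Balance m(1−p*) = e·p* gives e = m(1−p*)/p* = 0.220×0.77143/0.22857 = 0.74250.
Starting from p₀ = 0.22857; update p ← p + (dp/dt)·Δt with the new parameters.
t = 1: p = 0.22857 + (-0.13238) = 0.09619
t = 2: p = 0.09619 + (+0.07170) = 0.16790
t = 3: p = 0.16790 + (-0.03884) = 0.12906
t = 4: p = 0.12906 + (+0.02104) = 0.15010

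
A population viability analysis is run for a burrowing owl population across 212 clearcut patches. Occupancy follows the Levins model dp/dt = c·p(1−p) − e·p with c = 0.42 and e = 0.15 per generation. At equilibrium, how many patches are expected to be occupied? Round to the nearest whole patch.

p* = 1 − e/c = 1 − 0.15/0.42 = 0.6429.
Expected occupied patches = N × p* = 212 × 0.6429 = 136.29 ≈ 136.

136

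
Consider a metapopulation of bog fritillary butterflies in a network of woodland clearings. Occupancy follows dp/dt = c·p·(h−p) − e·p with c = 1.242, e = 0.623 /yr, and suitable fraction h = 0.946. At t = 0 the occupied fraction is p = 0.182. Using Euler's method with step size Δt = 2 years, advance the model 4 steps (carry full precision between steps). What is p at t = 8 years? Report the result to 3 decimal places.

Update rule: p ← p + [c·p·(h−p) − e·p]·Δt with Δt = 2.
p: 0.18200 → 0.30062  (Δp = +0.11862)
p: 0.30062 → 0.40798  (Δp = +0.10736)
p: 0.40798 → 0.44488  (Δp = +0.03690)
p: 0.44488 → 0.44434  (Δp = -0.00054)

0.444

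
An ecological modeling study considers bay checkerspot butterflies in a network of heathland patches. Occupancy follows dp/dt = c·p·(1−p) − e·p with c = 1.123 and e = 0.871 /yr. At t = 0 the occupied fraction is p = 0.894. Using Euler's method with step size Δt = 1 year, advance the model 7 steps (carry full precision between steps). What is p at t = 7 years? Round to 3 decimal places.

Update rule: p ← p + [c·p·(1−p) − e·p]·Δt with Δt = 1.
  1  |  dp/dt·Δt = -0.672254  |  p_1 = 0.221746
  2  |  dp/dt·Δt = +0.000661  |  p_2 = 0.222407
  3  |  dp/dt·Δt = +0.000498  |  p_3 = 0.222904
  4  |  dp/dt·Δt = +0.000374  |  p_4 = 0.223278
  5  |  dp/dt·Δt = +0.000281  |  p_5 = 0.223559
  6  |  dp/dt·Δt = +0.000211  |  p_6 = 0.223770
  7  |  dp/dt·Δt = +0.000158  |  p_7 = 0.223928

0.224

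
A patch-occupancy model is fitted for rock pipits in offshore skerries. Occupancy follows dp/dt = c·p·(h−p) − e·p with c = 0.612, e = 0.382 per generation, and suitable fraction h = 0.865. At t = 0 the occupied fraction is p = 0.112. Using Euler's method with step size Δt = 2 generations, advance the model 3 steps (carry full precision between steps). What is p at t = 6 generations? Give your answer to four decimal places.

0.1642

Update rule: p ← p + [c·p·(h−p) − e·p]·Δt with Δt = 2.
step 1: Δp = +0.01766, p = 0.12966
step 2: Δp = +0.01764, p = 0.14730
step 3: Δp = +0.01686, p = 0.16416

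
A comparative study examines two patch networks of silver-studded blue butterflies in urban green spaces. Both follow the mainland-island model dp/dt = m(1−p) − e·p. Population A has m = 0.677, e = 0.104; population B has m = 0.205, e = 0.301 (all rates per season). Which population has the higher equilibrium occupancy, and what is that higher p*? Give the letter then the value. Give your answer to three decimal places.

A, 0.867

A: p*_A = m/(m+e) = 0.677/0.7810 = 0.8668.
B: p*_B = 0.205/0.5060 = 0.4051.
A is higher at 0.8668.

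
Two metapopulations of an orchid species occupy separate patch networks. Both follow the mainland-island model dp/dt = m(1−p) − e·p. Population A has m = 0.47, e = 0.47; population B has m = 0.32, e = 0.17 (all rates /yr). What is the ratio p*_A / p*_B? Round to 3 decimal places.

0.766

A: p*_A = m/(m+e) = 0.47/0.9400 = 0.5000.
B: p*_B = 0.32/0.4900 = 0.6531.
p*_A / p*_B = 0.5000/0.6531 = 0.7656.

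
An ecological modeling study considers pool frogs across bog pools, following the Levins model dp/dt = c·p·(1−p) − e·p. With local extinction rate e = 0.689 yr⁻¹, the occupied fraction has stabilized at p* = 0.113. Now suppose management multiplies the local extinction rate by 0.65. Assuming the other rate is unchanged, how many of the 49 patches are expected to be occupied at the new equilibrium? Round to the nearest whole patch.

Balance c(1−p*) = e gives c = e/(1 − 0.11300) = 0.689/0.88700 = 0.77678.
New p* = 1 − e/c = 1 − 0.44785/0.77678 = 0.42345.
Expected occupied = 49 × 0.42345 = 20.75 ≈ 21.

21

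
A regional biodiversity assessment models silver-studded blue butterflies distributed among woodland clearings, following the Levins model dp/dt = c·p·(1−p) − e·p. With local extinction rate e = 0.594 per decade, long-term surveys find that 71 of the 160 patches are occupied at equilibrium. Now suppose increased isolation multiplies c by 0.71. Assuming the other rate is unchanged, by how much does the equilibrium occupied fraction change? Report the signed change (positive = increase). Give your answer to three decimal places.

-0.227

Observed p* = 71/160 = 0.44375.
Balance c(1−p*) = e gives c = e/(1 − 0.44375) = 0.594/0.55625 = 1.06787.
New p* = 1 − e/c = 1 − 0.59400/0.75819 = 0.21656.
Δp* = 0.21656 − 0.44375 = -0.22719.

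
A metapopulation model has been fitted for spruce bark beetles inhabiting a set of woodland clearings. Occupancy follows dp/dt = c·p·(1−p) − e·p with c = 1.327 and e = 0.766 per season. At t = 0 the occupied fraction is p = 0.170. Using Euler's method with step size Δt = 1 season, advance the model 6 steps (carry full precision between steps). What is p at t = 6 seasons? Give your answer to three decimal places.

Update rule: p ← p + [c·p·(1−p) − e·p]·Δt with Δt = 1.
p: 0.17000 → 0.22702  (Δp = +0.05702)
p: 0.22702 → 0.28599  (Δp = +0.05897)
p: 0.28599 → 0.33789  (Δp = +0.05191)
p: 0.33789 → 0.37594  (Δp = +0.03805)
p: 0.37594 → 0.39930  (Δp = +0.02335)
p: 0.39930 → 0.41173  (Δp = +0.01243)

0.412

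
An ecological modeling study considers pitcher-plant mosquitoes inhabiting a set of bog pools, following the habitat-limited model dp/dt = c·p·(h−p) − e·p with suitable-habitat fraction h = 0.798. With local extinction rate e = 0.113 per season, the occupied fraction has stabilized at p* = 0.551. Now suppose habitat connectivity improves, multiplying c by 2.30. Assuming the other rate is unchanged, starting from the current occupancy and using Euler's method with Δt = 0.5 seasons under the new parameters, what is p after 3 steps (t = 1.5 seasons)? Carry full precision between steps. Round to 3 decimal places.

0.645

Balance c(h−p*) = e gives c = e/(0.798 − 0.55100) = 0.113/0.24700 = 0.45749.
Starting from p₀ = 0.55100; update p ← p + (dp/dt)·Δt with the new parameters.
t = 0.5: p = 0.55100 + (+0.04047) = 0.59147
t = 1: p = 0.59147 + (+0.03085) = 0.62232
t = 1.5: p = 0.62232 + (+0.02236) = 0.64468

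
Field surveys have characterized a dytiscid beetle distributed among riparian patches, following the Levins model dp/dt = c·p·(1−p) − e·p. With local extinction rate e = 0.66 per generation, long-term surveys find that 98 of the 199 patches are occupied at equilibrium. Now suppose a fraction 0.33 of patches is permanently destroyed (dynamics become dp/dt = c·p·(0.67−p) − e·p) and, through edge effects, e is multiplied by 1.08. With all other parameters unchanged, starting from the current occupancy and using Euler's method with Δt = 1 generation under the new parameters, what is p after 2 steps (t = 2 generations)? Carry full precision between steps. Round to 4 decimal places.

Observed p* = 98/199 = 0.49246.
Balance c(1−p*) = e gives c = e/(1 − 0.49246) = 0.66/0.50754 = 1.30040.
Starting from p₀ = 0.49246; update p ← p + (dp/dt)·Δt with the new parameters.
  1  |  dp/dt·Δt = -0.237333  |  p_1 = 0.255130
  2  |  dp/dt·Δt = -0.044215  |  p_2 = 0.210915

0.2109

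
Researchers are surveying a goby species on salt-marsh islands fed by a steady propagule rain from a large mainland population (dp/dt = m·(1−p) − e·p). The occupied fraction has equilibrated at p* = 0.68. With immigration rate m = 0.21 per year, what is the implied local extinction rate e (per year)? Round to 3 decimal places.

0.099

At equilibrium m(1−p*) = e·p*, so e = m(1−p*)/p*.
e = 0.21 × 0.3200 / 0.68 = 0.0988.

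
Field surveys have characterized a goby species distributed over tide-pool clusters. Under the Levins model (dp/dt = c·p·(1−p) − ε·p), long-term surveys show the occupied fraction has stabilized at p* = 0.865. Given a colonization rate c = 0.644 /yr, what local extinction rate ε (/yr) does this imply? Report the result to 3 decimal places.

0.087

At equilibrium c(1−p*) = ε.
ε = 0.644 × (1 − 0.865) = 0.644 × 0.1350 = 0.0869.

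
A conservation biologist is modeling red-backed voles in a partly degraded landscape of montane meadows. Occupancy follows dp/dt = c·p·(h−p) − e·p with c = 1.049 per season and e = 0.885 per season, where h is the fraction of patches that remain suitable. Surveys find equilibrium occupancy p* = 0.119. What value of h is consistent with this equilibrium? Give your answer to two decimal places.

0.96

At equilibrium c(h−p*) = e, so h = p* + e/c.
h = 0.119 + 0.885/1.049 = 0.119 + 0.8437 = 0.9627.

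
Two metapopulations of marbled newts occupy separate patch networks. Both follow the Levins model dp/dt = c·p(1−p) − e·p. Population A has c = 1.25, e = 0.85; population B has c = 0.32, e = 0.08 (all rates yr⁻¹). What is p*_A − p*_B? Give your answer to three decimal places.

-0.430

A: p*_A = 1 − 0.85/1.25 = 0.3200.
B: p*_B = 1 − 0.08/0.32 = 0.7500.
p*_A − p*_B = 0.3200 − 0.7500 = -0.4300.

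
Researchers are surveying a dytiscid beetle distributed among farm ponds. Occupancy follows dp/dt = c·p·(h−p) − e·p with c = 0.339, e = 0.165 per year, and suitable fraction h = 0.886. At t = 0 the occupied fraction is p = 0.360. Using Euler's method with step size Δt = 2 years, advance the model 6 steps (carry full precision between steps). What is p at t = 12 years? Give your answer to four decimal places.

Update rule: p ← p + [c·p·(h−p) − e·p]·Δt with Δt = 2.
t = 2: p = 0.36000 + (+0.00959) = 0.36959
t = 4: p = 0.36959 + (+0.00744) = 0.37703
t = 6: p = 0.37703 + (+0.00569) = 0.38271
t = 8: p = 0.38271 + (+0.00430) = 0.38701
t = 10: p = 0.38701 + (+0.00322) = 0.39023
t = 12: p = 0.39023 + (+0.00239) = 0.39262

0.3926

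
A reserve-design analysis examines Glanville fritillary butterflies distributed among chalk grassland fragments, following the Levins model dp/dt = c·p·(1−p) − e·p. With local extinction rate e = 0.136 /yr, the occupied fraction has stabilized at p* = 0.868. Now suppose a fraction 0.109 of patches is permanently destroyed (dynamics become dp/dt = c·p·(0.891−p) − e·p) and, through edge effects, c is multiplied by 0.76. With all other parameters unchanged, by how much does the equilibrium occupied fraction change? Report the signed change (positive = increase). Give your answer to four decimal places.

-0.1507

Balance c(1−p*) = e gives c = e/(1 − 0.86800) = 0.136/0.13200 = 1.03030.
New p* = 0.891 − e/c = 0.891 − 0.13600/0.78303 = 0.71732.
Δp* = 0.71732 − 0.86800 = -0.15068.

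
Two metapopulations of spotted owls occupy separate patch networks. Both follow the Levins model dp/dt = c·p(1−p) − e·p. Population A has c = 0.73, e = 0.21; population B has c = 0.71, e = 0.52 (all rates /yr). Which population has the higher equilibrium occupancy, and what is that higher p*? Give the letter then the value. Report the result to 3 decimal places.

A: p*_A = 1 − 0.21/0.73 = 0.7123.
B: p*_B = 1 − 0.52/0.71 = 0.2676.
A is higher at 0.7123.

A, 0.712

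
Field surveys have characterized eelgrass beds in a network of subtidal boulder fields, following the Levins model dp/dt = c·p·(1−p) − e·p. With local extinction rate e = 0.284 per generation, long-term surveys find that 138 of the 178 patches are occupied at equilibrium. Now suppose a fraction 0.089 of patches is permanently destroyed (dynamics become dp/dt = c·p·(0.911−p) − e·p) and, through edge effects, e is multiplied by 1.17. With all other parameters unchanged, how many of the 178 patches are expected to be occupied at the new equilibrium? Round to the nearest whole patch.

Observed p* = 138/178 = 0.77528.
Balance c(1−p*) = e gives c = e/(1 − 0.77528) = 0.284/0.22472 = 1.26379.
New p* = 0.911 − e/c = 0.911 − 0.33228/1.26379 = 0.64808.
Expected occupied = 178 × 0.64808 = 115.36 ≈ 115.

115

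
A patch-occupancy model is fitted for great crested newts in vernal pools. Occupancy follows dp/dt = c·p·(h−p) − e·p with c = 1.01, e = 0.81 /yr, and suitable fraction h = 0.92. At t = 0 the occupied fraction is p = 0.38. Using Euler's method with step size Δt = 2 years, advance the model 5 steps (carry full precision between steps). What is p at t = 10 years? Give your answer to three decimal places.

Update rule: p ← p + [c·p·(h−p) − e·p]·Δt with Δt = 2.
p: 0.38000 → 0.17890  (Δp = -0.20110)
p: 0.17890 → 0.15690  (Δp = -0.02200)
p: 0.15690 → 0.14458  (Δp = -0.01232)
p: 0.14458 → 0.13682  (Δp = -0.00776)
p: 0.13682 → 0.13163  (Δp = -0.00520)

0.132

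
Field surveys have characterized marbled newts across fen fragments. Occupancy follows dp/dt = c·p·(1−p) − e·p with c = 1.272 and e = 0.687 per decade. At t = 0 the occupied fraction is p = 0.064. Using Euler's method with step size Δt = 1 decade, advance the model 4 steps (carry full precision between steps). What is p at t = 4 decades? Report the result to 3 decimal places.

Update rule: p ← p + [c·p·(1−p) − e·p]·Δt with Δt = 1.
p: 0.06400 → 0.09623  (Δp = +0.03223)
p: 0.09623 → 0.14075  (Δp = +0.04452)
p: 0.14075 → 0.19788  (Δp = +0.05714)
p: 0.19788 → 0.26384  (Δp = +0.06595)

0.264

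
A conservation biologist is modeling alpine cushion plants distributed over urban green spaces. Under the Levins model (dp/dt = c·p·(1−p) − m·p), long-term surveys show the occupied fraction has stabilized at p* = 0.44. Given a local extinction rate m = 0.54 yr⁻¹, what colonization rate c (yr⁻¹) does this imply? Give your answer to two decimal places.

At equilibrium c(1−p*) = m, so c = m/(1−p*).
c = 0.54/(1 − 0.44) = 0.54/0.5600 = 0.9643.

0.96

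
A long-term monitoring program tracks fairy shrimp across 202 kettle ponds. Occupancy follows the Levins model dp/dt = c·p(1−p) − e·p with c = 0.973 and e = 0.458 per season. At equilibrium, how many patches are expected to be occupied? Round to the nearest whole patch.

107

p* = 1 − e/c = 1 − 0.458/0.973 = 0.5293.
Expected occupied patches = N × p* = 202 × 0.5293 = 106.92 ≈ 107.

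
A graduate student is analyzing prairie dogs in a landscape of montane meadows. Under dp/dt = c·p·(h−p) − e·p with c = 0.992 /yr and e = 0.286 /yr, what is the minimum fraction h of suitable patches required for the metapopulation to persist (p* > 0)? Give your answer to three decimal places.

p* = h − e/c is positive only when h > e/c.
h_min = e/c = 0.286/0.992 = 0.2883.

0.288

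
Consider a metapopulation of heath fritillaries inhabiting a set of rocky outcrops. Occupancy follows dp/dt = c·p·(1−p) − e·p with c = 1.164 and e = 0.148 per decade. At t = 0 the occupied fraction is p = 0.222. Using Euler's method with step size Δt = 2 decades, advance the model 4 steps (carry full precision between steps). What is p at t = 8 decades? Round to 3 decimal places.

0.962

Update rule: p ← p + [c·p·(1−p) − e·p]·Δt with Δt = 2.
step 1: Δp = +0.33637, p = 0.55837
step 2: Δp = +0.40879, p = 0.96716
step 3: Δp = -0.21234, p = 0.75482
step 4: Δp = +0.20741, p = 0.96223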